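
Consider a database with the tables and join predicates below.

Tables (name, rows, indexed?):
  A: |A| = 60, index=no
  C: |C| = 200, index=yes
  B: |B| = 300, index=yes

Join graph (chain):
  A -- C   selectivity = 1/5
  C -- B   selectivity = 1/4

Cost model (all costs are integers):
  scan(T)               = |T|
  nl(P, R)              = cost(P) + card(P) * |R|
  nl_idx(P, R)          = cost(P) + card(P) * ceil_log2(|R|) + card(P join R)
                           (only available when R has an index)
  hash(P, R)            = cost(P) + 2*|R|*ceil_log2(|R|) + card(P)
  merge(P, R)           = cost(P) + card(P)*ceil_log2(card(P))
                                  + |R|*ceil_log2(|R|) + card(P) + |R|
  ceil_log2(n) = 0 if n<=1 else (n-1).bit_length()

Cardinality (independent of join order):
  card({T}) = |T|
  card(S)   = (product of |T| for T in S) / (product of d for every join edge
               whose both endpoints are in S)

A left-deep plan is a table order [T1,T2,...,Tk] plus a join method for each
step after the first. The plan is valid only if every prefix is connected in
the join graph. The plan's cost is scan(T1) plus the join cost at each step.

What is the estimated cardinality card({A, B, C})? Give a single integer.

180000

Tables in S: A(60), B(300), C(200)
Edges inside S: A-C(d=5), C-B(d=4)
numerator = 60 * 300 * 200 = 3600000
denominator = 5 * 4 = 20
card(S) = 3600000 / 20 = 180000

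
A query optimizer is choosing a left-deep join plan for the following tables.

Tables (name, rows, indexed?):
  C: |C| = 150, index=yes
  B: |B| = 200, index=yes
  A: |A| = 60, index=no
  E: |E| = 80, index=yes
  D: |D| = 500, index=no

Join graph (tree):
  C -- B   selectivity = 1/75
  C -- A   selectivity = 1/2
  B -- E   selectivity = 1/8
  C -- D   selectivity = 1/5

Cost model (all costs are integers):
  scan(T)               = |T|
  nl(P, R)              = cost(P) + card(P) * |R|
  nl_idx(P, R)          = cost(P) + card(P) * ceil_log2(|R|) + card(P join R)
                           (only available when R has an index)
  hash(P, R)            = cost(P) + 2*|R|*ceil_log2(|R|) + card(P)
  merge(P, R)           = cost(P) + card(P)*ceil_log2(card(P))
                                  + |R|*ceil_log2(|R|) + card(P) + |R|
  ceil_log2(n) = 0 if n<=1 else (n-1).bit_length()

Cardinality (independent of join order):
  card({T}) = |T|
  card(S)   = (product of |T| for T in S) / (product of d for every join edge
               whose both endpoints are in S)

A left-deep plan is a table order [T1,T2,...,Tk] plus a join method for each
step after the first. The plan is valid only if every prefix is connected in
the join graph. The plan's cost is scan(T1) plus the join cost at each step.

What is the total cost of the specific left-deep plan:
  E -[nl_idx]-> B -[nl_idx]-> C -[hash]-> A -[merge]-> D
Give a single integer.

step 1: scan E: cost=80, card=80
step 2: join B via nl_idx
    card(P join B) = 80*200/(8) = 2000
    cost = 80 + 80*8 + 2000 = 2720
step 3: join C via nl_idx
    card(P join C) = 2000*150/(75) = 4000
    cost = 2720 + 2000*8 + 4000 = 22720
step 4: join A via hash
    card(P join A) = 4000*60/(2) = 120000
    cost = 22720 + 2*60*6 + 4000 = 27440
step 5: join D via merge
    card(P join D) = 120000*500/(5) = 12000000
    cost = 27440 + 120000*17 + 500*9 + 120000 + 500 = 2192440

2192440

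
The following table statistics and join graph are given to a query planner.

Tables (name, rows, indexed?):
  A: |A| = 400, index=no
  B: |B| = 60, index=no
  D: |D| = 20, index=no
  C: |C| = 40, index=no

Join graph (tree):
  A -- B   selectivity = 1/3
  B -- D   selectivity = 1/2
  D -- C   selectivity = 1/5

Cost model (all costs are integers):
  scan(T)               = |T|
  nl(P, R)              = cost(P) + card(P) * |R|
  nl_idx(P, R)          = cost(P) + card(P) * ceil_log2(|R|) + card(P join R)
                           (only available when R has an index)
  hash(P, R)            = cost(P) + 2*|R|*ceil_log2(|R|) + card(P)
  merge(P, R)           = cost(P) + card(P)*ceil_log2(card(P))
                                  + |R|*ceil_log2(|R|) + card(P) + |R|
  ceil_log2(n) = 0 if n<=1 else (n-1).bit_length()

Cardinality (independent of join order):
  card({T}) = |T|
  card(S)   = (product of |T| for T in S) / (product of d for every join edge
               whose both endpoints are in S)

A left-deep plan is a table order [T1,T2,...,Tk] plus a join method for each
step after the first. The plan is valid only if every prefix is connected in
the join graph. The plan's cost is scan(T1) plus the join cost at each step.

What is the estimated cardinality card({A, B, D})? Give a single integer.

80000

Tables in S: A(400), B(60), D(20)
Edges inside S: A-B(d=3), B-D(d=2)
numerator = 400 * 60 * 20 = 480000
denominator = 3 * 2 = 6
card(S) = 480000 / 6 = 80000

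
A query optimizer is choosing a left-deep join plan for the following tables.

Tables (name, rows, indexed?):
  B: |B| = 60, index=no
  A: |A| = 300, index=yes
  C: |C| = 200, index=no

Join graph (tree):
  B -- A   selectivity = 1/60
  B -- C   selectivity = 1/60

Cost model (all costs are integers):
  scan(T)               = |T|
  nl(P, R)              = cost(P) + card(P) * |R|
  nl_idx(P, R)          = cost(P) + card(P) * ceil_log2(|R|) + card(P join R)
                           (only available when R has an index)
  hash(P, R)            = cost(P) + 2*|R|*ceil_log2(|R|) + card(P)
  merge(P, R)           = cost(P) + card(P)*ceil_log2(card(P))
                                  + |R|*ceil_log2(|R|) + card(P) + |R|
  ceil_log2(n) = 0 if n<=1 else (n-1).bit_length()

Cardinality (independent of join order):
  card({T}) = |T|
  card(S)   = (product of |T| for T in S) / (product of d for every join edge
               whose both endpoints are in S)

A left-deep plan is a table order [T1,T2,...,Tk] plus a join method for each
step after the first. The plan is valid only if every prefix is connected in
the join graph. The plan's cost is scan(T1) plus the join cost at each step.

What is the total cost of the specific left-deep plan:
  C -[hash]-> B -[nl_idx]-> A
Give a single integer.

3920

step 1: scan C: cost=200, card=200
step 2: join B via hash
    card(P join B) = 200*60/(60) = 200
    cost = 200 + 2*60*6 + 200 = 1120
step 3: join A via nl_idx
    card(P join A) = 200*300/(60) = 1000
    cost = 1120 + 200*9 + 1000 = 3920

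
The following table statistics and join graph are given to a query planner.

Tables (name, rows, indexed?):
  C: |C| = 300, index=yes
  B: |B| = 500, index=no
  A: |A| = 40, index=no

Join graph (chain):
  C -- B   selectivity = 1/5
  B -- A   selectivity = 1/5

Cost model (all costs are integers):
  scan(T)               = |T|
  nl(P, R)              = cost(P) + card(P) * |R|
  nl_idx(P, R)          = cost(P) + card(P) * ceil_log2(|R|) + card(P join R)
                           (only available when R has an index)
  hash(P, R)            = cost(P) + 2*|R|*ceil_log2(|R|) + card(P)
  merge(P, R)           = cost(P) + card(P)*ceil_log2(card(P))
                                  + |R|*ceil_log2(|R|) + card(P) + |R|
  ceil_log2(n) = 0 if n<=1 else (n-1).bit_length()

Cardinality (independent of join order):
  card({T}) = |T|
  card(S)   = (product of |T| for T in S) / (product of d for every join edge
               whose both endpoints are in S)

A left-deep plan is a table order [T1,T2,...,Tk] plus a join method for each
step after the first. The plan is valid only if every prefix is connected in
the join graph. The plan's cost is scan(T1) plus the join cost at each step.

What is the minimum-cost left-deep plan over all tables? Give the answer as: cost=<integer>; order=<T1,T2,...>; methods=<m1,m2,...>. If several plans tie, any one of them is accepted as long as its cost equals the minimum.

Selinger DP (subsets sized 1..n):
  {C}: scan cost=300, card=300
  {B}: scan cost=500, card=500
  {A}: scan cost=40, card=40
  {BC}: card=30000; try (C,hash)→6400, (B,merge)→8300, (C,merge)→8500, (B,hash)→9600, (C,nl_idx)→35000, (B,nl)→150300 …(+1); best=6400 via (C,hash)
  {AB}: card=4000; try (A,hash)→1480, (B,merge)→5320, (A,merge)→5780, (B,hash)→9080, (B,nl)→20040, (A,nl)→20500; best=1480 via (A,hash)
  {ABC}: card=240000; try (C,hash)→10880, (A,hash)→36880, (C,merge)→56480, (C,nl_idx)→277480, (A,merge)→486680, (C,nl)→1201480 …(+1); best=10880 via (C,hash)

cost=10880; order=B,A,C; methods=hash,hash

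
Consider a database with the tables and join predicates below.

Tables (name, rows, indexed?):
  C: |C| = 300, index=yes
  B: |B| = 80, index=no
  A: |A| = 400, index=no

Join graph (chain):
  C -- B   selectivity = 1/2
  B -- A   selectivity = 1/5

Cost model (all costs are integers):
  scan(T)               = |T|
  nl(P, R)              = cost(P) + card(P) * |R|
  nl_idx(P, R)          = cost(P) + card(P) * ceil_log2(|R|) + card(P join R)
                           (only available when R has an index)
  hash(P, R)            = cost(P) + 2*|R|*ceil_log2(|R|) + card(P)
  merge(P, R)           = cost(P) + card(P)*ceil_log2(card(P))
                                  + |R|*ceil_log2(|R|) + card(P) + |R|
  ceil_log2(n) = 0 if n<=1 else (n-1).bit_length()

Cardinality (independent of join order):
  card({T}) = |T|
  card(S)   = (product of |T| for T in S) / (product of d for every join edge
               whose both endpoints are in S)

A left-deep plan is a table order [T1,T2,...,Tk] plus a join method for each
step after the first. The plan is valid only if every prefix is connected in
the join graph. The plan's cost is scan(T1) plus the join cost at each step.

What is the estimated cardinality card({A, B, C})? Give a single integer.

Tables in S: A(400), B(80), C(300)
Edges inside S: C-B(d=2), B-A(d=5)
numerator = 400 * 80 * 300 = 9600000
denominator = 2 * 5 = 10
card(S) = 9600000 / 10 = 960000

960000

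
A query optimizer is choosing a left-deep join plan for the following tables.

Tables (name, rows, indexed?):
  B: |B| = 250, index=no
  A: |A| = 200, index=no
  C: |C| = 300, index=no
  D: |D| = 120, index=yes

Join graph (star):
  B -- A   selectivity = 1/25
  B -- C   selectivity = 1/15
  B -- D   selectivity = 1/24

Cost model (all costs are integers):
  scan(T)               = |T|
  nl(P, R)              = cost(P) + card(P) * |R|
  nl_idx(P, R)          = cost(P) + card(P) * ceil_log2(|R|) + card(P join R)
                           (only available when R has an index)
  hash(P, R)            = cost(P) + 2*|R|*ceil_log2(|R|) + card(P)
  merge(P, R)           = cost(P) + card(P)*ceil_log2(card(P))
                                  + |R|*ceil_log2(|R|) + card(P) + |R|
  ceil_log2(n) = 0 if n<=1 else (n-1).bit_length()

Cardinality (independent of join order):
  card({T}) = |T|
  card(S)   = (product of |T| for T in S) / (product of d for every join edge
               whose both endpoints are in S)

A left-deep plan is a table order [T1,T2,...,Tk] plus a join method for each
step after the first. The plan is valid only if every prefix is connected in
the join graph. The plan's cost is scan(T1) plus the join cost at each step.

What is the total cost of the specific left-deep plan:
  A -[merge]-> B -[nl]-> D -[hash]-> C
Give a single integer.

step 1: scan A: cost=200, card=200
step 2: join B via merge
    card(P join B) = 200*250/(25) = 2000
    cost = 200 + 200*8 + 250*8 + 200 + 250 = 4250
step 3: join D via nl
    card(P join D) = 2000*120/(24) = 10000
    cost = 4250 + 2000*120 = 244250
step 4: join C via hash
    card(P join C) = 10000*300/(15) = 200000
    cost = 244250 + 2*300*9 + 10000 = 259650

259650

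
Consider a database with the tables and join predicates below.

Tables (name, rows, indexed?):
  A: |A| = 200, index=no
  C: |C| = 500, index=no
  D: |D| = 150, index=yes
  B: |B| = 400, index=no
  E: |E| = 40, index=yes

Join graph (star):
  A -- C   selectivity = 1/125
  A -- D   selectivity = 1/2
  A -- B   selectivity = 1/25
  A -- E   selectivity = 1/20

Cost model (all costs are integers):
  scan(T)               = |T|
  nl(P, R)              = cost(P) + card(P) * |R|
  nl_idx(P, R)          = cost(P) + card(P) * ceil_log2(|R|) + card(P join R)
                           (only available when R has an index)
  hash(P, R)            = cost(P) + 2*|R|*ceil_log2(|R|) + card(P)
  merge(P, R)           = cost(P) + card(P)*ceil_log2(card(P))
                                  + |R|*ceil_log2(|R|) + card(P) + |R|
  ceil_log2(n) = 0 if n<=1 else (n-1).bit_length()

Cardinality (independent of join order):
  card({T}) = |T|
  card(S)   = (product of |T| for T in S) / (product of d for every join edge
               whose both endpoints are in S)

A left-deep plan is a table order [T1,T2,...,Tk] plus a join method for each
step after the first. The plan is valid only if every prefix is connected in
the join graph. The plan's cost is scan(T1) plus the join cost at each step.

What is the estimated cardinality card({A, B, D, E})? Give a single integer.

480000

Tables in S: A(200), B(400), D(150), E(40)
Edges inside S: A-D(d=2), A-B(d=25), A-E(d=20)
numerator = 200 * 400 * 150 * 40 = 480000000
denominator = 2 * 25 * 20 = 1000
card(S) = 480000000 / 1000 = 480000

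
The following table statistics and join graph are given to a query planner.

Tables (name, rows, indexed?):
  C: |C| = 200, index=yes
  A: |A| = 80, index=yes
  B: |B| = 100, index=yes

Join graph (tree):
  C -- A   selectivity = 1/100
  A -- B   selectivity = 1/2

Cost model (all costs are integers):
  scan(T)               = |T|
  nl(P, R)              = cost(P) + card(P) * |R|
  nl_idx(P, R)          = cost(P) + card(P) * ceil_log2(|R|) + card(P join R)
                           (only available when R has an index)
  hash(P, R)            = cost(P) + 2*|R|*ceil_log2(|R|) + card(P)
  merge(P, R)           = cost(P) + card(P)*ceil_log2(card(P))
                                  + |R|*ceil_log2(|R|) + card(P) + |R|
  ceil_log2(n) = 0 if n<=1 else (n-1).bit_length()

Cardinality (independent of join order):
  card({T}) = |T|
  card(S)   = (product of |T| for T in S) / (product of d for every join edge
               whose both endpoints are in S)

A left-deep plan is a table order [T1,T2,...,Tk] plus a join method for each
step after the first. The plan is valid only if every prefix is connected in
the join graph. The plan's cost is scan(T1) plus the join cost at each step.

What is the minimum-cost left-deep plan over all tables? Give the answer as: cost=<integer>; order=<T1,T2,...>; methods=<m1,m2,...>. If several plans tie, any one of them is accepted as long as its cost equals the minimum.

Selinger DP (subsets sized 1..n):
  {C}: scan cost=200, card=200
  {A}: scan cost=80, card=80
  {B}: scan cost=100, card=100
  {AC}: card=160; try (C,nl_idx)→880, (A,hash)→1520, (A,nl_idx)→1760, (C,merge)→2520, (A,merge)→2640, (C,hash)→3360 …(+2); best=880 via (C,nl_idx)
  {AB}: card=4000; try (A,hash)→1320, (B,merge)→1520, (A,merge)→1540, (B,hash)→1560, (B,nl_idx)→4640, (A,nl_idx)→4800 …(+2); best=1320 via (A,hash)
  {ABC}: card=8000; try (B,hash)→2440, (B,merge)→3120, (C,hash)→8520, (B,nl_idx)→10000, (B,nl)→16880, (C,nl_idx)→41320 …(+2); best=2440 via (B,hash)

cost=2440; order=A,C,B; methods=nl_idx,hash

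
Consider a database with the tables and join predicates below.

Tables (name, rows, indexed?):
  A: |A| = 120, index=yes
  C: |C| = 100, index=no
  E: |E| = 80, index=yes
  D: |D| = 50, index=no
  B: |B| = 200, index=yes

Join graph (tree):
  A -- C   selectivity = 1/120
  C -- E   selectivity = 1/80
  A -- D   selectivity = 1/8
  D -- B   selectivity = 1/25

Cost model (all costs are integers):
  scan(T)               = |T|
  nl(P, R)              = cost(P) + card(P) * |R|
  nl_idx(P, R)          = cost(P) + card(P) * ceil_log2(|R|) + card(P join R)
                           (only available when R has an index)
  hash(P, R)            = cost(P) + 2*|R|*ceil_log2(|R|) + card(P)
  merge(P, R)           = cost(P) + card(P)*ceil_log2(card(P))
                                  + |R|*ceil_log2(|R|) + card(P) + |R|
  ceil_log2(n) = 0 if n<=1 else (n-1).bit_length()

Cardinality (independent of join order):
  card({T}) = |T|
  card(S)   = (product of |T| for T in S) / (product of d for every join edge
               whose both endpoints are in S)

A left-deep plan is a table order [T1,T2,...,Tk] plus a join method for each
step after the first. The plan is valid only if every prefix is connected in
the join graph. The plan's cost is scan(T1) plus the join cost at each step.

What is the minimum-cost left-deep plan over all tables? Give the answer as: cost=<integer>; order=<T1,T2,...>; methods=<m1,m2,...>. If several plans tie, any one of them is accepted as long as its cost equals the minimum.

cost=6225; order=C,A,E,D,B; methods=nl_idx,nl_idx,hash,hash

Selinger DP (subsets sized 1..n):
  {A}: scan cost=120, card=120
  {C}: scan cost=100, card=100
  {E}: scan cost=80, card=80
  {D}: scan cost=50, card=50
  {B}: scan cost=200, card=200
  {AC}: card=100; try (A,nl_idx)→900, (C,hash)→1640, (A,merge)→1860, (C,merge)→1880, (A,hash)→1880, (A,nl)→12100 …(+1); best=900 via (A,nl_idx)
  {AD}: card=750; try (D,hash)→840, (A,nl_idx)→1150, (A,merge)→1360, (D,merge)→1430, (A,hash)→1780, (A,nl)→6050 …(+1); best=840 via (D,hash)
  {CE}: card=100; try (E,nl_idx)→900, (E,hash)→1320, (C,merge)→1520, (E,merge)→1540, (C,hash)→1560, (C,nl)→8080 …(+1); best=900 via (E,nl_idx)
  {BD}: card=400; try (B,nl_idx)→850, (D,hash)→1000, (B,merge)→2200, (D,merge)→2350, (B,hash)→3300, (B,nl)→10050 …(+1); best=850 via (B,nl_idx)
  {ACE}: card=100; try (E,nl_idx)→1700, (A,nl_idx)→1700, (E,hash)→2120, (E,merge)→2340, (A,merge)→2660, (A,hash)→2680 …(+2); best=1700 via (E,nl_idx)
  {ACD}: card=625; try (D,hash)→1600, (D,merge)→2050, (C,hash)→2990, (D,nl)→5900, (C,merge)→9890, (C,nl)→75840; best=1600 via (D,hash)
  {ABD}: card=6000; try (A,hash)→2930, (B,hash)→4790, (A,merge)→5810, (A,nl_idx)→9650, (B,merge)→10890, (B,nl_idx)→12840 …(+2); best=2930 via (A,hash)
  {ACDE}: card=625; try (D,hash)→2400, (D,merge)→2850, (E,hash)→3345, (E,nl_idx)→6600, (D,nl)→6700, (E,merge)→9115 …(+1); best=2400 via (D,hash)
  {ABCD}: card=5000; try (B,hash)→5425, (B,merge)→10275, (C,hash)→10330, (B,nl_idx)→11600, (C,merge)→87730, (B,nl)→126600 …(+1); best=5425 via (B,hash)
  {ABCDE}: card=5000; try (B,hash)→6225, (B,merge)→11075, (E,hash)→11545, (B,nl_idx)→12400, (E,nl_idx)→45425, (E,merge)→76065 …(+2); best=6225 via (B,hash)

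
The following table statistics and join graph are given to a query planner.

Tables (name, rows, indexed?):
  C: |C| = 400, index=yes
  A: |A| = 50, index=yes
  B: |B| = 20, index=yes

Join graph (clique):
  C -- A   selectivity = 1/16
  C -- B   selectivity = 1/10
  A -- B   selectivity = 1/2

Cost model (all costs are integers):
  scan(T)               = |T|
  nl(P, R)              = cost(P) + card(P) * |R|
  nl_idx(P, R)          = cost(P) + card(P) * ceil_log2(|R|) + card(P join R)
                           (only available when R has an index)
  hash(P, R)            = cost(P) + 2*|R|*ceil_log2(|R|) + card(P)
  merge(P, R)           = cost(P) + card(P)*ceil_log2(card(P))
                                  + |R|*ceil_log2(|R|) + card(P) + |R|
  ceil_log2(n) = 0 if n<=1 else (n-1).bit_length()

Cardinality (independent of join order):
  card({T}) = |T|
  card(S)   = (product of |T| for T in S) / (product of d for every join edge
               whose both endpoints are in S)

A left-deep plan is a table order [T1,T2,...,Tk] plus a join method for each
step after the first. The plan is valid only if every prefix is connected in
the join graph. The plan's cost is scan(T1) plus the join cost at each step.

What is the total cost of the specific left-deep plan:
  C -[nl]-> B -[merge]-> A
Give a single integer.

17550

step 1: scan C: cost=400, card=400
step 2: join B via nl
    card(P join B) = 400*20/(10) = 800
    cost = 400 + 400*20 = 8400
step 3: join A via merge
    card(P join A) = 800*50/(16*2) = 1250
    cost = 8400 + 800*10 + 50*6 + 800 + 50 = 17550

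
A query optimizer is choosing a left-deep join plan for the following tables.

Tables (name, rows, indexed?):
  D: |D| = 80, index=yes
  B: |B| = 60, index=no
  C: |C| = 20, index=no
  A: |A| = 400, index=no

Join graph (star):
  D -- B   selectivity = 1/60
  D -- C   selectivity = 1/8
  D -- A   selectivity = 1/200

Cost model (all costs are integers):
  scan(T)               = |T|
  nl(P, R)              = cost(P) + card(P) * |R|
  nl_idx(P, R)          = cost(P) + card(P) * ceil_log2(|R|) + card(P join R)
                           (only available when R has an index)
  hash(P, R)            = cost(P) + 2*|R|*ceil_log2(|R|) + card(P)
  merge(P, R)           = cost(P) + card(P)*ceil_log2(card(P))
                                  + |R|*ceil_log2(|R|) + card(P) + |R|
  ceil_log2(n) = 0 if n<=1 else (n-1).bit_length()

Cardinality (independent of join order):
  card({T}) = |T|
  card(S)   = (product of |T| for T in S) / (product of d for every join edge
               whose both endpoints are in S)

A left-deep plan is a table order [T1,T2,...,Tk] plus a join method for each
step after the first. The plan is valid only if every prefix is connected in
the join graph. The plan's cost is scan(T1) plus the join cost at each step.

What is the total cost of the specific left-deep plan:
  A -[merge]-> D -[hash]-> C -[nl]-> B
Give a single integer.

29400

step 1: scan A: cost=400, card=400
step 2: join D via merge
    card(P join D) = 400*80/(200) = 160
    cost = 400 + 400*9 + 80*7 + 400 + 80 = 5040
step 3: join C via hash
    card(P join C) = 160*20/(8) = 400
    cost = 5040 + 2*20*5 + 160 = 5400
step 4: join B via nl
    card(P join B) = 400*60/(60) = 400
    cost = 5400 + 400*60 = 29400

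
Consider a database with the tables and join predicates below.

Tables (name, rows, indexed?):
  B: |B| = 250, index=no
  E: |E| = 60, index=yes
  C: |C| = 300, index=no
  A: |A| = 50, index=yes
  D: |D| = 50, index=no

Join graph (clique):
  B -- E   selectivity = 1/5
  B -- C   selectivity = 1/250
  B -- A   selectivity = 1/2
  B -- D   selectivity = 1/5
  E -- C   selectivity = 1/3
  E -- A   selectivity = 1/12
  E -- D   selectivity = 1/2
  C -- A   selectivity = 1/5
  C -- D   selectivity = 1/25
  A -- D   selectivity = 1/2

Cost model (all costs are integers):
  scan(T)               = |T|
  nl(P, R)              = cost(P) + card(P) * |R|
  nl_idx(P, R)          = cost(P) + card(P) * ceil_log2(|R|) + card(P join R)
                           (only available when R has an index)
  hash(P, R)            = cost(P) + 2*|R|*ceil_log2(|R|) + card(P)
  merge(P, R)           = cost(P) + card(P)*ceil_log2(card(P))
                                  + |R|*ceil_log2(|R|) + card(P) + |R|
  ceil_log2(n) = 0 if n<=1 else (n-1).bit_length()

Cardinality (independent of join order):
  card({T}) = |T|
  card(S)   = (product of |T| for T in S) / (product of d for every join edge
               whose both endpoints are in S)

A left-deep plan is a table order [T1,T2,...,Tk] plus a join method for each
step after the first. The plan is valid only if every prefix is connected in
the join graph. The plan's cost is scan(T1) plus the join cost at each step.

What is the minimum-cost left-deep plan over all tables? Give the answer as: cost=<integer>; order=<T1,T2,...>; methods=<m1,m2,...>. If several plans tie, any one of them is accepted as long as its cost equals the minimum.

Selinger DP (subsets sized 1..n):
  {B}: scan cost=250, card=250
  {E}: scan cost=60, card=60
  {C}: scan cost=300, card=300
  {A}: scan cost=50, card=50
  {D}: scan cost=50, card=50
  {BE}: card=3000; try (E,hash)→1220, (B,merge)→2730, (E,merge)→2920, (B,hash)→4120, (E,nl_idx)→4750, (B,nl)→15060 …(+1); best=1220 via (E,hash)
  {BC}: card=300; try (B,hash)→4600, (C,merge)→5500, (B,merge)→5550, (C,hash)→5900, (C,nl)→75250, (B,nl)→75300; best=4600 via (B,hash)
  {AB}: card=6250; try (A,hash)→1100, (B,merge)→2650, (A,merge)→2850, (B,hash)→4100, (A,nl_idx)→8000, (B,nl)→12550 …(+1); best=1100 via (A,hash)
  {BD}: card=2500; try (D,hash)→1100, (B,merge)→2650, (D,merge)→2850, (B,hash)→4100, (B,nl)→12550, (D,nl)→12750; best=1100 via (D,hash)
  {CE}: card=6000; try (E,hash)→1320, (C,merge)→3480, (E,merge)→3720, (C,hash)→5520, (E,nl_idx)→8100, (C,nl)→18060 …(+1); best=1320 via (E,hash)
  {AE}: card=250; try (E,nl_idx)→600, (A,nl_idx)→670, (A,hash)→720, (E,hash)→820, (E,merge)→820, (A,merge)→830 …(+2); best=600 via (E,nl_idx)
  {DE}: card=1500; try (D,hash)→720, (E,hash)→820, (E,merge)→820, (D,merge)→830, (E,nl_idx)→1850, (E,nl)→3050 …(+1); best=720 via (D,hash)
  {AC}: card=3000; try (A,hash)→1200, (C,merge)→3400, (A,merge)→3650, (A,nl_idx)→5100, (C,hash)→5500, (C,nl)→15050 …(+1); best=1200 via (A,hash)
  {CD}: card=600; try (D,hash)→1200, (C,merge)→3400, (D,merge)→3650, (C,hash)→5500, (C,nl)→15050, (D,nl)→15300; best=1200 via (D,hash)
  {AD}: card=1250; try (D,hash)→700, (A,hash)→700, (D,merge)→750, (A,merge)→750, (A,nl_idx)→1600, (D,nl)→2550 …(+1); best=700 via (D,hash)
  {BCE}: card=1200; try (E,hash)→5620, (E,nl_idx)→7600, (E,merge)→8020, (C,hash)→9620, (B,hash)→11320, (E,nl)→22600 …(+4); best=5620 via (E,hash)
  {ABE}: card=6250; try (A,hash)→4820, (B,hash)→4850, (B,merge)→5100, (E,hash)→8070, (A,nl_idx)→25470, (A,merge)→40570 …(+5); best=4820 via (A,hash)
  {BDE}: card=15000; try (E,hash)→4320, (D,hash)→4820, (B,hash)→6220, (B,merge)→20970, (E,nl_idx)→31100, (E,merge)→34020 …(+4); best=4320 via (E,hash)
  {ABC}: card=1500; try (A,hash)→5500, (A,nl_idx)→7900, (A,merge)→7950, (B,hash)→8200, (C,hash)→12750, (A,nl)→19600 …(+4); best=5500 via (A,hash)
  {BCD}: card=120; try (D,hash)→5500, (B,hash)→5800, (D,merge)→7950, (C,hash)→9000, (B,merge)→10050, (D,nl)→19600 …(+3); best=5500 via (D,hash)
  {ABD}: card=31250; try (A,hash)→4200, (B,hash)→5950, (D,hash)→7950, (B,merge)→17950, (A,merge)→33950, (A,nl_idx)→47350 …(+4); best=4200 via (A,hash)
  {ACE}: card=5000; try (E,hash)→4920, (C,merge)→5850, (C,hash)→6250, (A,hash)→7920, (E,nl_idx)→24200, (E,merge)→40620 …(+5); best=4920 via (E,hash)
  {CDE}: card=6000; try (E,hash)→2520, (C,hash)→7620, (D,hash)→7920, (E,merge)→8220, (E,nl_idx)→10800, (C,merge)→21720 …(+4); best=2520 via (E,hash)
  {ADE}: card=3125; try (D,hash)→1450, (E,hash)→2670, (A,hash)→2820, (D,merge)→3200, (E,nl_idx)→11325, (A,nl_idx)→12845 …(+5); best=1450 via (D,hash)
  {ACD}: card=3000; try (A,hash)→2400, (D,hash)→4800, (C,hash)→7350, (A,nl_idx)→7800, (A,merge)→8150, (C,merge)→18700 …(+4); best=2400 via (A,hash)
  {ABCE}: card=500; try (A,hash)→7420, (E,hash)→7720, (A,nl_idx)→13320, (B,hash)→13920, (E,nl_idx)→15000, (C,hash)→16470 …(+8); best=7420 via (A,hash)
  {BCDE}: card=240; try (E,hash)→6340, (E,nl_idx)→6460, (E,merge)→6880, (D,hash)→7420, (B,hash)→12520, (E,nl)→12700 …(+7); best=6340 via (E,hash)
  {ABDE}: card=15625; try (B,hash)→8575, (D,hash)→11670, (A,hash)→19920, (E,hash)→36170, (B,merge)→44325, (D,merge)→92670 …(+8); best=8575 via (B,hash)
  {ABCD}: card=300; try (A,hash)→6220, (A,nl_idx)→6520, (A,merge)→6810, (D,hash)→7600, (B,hash)→9400, (A,nl)→11500 …(+7); best=6220 via (A,hash)
  {ACDE}: card=2500; try (E,hash)→6120, (A,hash)→9120, (C,hash)→9975, (D,hash)→10520, (E,nl_idx)→22900, (A,nl_idx)→41020 …(+8); best=6120 via (E,hash)
  {ABCDE}: card=50; try (A,hash)→7180, (E,hash)→7240, (A,nl_idx)→7830, (E,nl_idx)→8070, (D,hash)→8520, (A,merge)→8850 …(+11); best=7180 via (A,hash)

cost=7180; order=C,B,D,E,A; methods=hash,hash,hash,hash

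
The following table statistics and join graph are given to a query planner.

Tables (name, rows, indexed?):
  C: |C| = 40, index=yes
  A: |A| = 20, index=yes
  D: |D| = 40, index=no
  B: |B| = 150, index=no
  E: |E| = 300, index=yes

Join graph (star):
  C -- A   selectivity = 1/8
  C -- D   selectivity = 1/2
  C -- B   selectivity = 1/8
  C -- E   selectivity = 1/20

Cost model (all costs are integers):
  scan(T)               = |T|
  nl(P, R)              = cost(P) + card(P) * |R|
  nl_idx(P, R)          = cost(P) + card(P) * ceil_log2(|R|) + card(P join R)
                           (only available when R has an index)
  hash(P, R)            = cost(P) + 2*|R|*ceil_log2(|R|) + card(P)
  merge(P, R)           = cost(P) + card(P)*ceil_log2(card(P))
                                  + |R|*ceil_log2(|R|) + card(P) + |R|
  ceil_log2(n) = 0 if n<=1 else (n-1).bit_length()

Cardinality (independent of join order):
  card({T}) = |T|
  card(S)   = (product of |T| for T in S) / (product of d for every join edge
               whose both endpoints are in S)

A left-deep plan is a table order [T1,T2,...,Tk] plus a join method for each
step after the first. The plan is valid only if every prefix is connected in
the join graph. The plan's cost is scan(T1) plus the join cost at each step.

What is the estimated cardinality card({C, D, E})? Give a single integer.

Tables in S: C(40), D(40), E(300)
Edges inside S: C-D(d=2), C-E(d=20)
numerator = 40 * 40 * 300 = 480000
denominator = 2 * 20 = 40
card(S) = 480000 / 40 = 12000

12000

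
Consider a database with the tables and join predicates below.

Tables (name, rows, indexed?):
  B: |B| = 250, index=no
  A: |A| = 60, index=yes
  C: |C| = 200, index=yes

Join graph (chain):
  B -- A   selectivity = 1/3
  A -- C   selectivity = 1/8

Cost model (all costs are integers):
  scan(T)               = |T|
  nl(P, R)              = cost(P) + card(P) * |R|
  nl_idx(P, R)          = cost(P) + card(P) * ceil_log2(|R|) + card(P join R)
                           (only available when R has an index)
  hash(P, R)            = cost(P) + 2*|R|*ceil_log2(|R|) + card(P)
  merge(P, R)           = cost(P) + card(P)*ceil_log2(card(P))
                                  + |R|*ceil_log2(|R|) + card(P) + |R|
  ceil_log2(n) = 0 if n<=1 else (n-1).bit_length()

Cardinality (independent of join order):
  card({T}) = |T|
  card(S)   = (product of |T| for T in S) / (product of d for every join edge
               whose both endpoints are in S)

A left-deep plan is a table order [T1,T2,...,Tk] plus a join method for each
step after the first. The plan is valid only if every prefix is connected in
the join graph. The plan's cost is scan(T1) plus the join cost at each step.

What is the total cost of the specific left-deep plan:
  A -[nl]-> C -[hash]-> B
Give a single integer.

17560

step 1: scan A: cost=60, card=60
step 2: join C via nl
    card(P join C) = 60*200/(8) = 1500
    cost = 60 + 60*200 = 12060
step 3: join B via hash
    card(P join B) = 1500*250/(3) = 125000
    cost = 12060 + 2*250*8 + 1500 = 17560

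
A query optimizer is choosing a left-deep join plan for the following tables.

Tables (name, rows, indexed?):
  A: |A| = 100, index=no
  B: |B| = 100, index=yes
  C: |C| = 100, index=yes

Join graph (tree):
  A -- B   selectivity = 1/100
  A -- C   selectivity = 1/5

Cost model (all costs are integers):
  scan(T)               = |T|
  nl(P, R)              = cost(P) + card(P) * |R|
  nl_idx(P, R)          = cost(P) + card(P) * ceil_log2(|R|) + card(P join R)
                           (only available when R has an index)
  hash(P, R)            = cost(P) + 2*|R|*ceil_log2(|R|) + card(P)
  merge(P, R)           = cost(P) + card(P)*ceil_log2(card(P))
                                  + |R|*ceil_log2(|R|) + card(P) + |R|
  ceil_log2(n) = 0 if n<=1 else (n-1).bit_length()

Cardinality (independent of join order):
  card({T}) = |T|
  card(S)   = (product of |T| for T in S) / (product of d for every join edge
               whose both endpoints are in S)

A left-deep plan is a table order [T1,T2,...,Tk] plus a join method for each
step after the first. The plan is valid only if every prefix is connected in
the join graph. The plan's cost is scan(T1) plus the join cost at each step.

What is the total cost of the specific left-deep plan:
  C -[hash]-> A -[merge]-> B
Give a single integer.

step 1: scan C: cost=100, card=100
step 2: join A via hash
    card(P join A) = 100*100/(5) = 2000
    cost = 100 + 2*100*7 + 100 = 1600
step 3: join B via merge
    card(P join B) = 2000*100/(100) = 2000
    cost = 1600 + 2000*11 + 100*7 + 2000 + 100 = 26400

26400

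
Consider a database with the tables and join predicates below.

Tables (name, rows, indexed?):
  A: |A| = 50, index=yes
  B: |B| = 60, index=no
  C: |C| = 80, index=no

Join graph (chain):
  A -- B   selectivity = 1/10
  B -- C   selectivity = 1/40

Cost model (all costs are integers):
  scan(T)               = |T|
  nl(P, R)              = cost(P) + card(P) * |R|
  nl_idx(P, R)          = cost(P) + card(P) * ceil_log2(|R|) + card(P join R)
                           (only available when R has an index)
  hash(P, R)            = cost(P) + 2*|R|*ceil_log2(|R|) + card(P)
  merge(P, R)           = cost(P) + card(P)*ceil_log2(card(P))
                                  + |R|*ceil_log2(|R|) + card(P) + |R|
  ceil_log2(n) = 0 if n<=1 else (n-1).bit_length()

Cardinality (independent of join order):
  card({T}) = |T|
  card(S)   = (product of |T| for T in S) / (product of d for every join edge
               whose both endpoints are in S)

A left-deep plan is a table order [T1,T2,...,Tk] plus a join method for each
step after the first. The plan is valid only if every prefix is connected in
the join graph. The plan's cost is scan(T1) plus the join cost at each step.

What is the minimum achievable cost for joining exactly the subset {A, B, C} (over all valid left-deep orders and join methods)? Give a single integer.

1600

Selinger DP over subsets of {A,B,C}:
  {A}: scan cost=50, card=50
  {B}: scan cost=60, card=60
  {C}: scan cost=80, card=80
  {AB}: card=300; try (A,hash)→720, (A,nl_idx)→720, (B,hash)→820, (B,merge)→820, (A,merge)→830, (B,nl)→3050 …(+1); best=720 via (A,hash)
  {BC}: card=120; try (B,hash)→880, (C,merge)→1120, (B,merge)→1140, (C,hash)→1240, (C,nl)→4860, (B,nl)→4880; best=880 via (B,hash)
  {ABC}: card=600; try (A,hash)→1600, (C,hash)→2140, (A,merge)→2190, (A,nl_idx)→2200, (C,merge)→4360, (A,nl)→6880 …(+1); best=1600 via (A,hash)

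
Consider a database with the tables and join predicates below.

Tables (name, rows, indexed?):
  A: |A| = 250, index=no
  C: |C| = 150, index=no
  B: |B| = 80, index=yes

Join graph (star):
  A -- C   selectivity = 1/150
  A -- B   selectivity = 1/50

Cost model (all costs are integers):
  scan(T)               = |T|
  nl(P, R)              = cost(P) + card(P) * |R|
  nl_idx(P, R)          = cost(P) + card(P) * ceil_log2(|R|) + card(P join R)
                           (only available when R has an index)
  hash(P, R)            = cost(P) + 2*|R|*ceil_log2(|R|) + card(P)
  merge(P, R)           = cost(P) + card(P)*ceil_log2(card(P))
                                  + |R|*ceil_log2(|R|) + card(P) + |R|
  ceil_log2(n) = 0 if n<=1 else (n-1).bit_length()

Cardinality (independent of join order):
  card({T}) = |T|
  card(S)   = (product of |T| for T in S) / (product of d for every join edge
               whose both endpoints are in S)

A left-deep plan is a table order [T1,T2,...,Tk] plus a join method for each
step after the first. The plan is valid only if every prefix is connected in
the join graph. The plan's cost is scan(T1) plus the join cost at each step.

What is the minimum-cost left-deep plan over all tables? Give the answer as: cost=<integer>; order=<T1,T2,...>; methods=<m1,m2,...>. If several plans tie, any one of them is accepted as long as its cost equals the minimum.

Selinger DP (subsets sized 1..n):
  {A}: scan cost=250, card=250
  {C}: scan cost=150, card=150
  {B}: scan cost=80, card=80
  {AC}: card=250; try (C,hash)→2900, (A,merge)→3750, (C,merge)→3850, (A,hash)→4300, (A,nl)→37650, (C,nl)→37750; best=2900 via (C,hash)
  {AB}: card=400; try (B,hash)→1620, (B,nl_idx)→2400, (A,merge)→2970, (B,merge)→3140, (A,hash)→4160, (A,nl)→20080 …(+1); best=1620 via (B,hash)
  {ABC}: card=400; try (B,hash)→4270, (C,hash)→4420, (B,nl_idx)→5050, (B,merge)→5790, (C,merge)→6970, (B,nl)→22900 …(+1); best=4270 via (B,hash)

cost=4270; order=A,C,B; methods=hash,hash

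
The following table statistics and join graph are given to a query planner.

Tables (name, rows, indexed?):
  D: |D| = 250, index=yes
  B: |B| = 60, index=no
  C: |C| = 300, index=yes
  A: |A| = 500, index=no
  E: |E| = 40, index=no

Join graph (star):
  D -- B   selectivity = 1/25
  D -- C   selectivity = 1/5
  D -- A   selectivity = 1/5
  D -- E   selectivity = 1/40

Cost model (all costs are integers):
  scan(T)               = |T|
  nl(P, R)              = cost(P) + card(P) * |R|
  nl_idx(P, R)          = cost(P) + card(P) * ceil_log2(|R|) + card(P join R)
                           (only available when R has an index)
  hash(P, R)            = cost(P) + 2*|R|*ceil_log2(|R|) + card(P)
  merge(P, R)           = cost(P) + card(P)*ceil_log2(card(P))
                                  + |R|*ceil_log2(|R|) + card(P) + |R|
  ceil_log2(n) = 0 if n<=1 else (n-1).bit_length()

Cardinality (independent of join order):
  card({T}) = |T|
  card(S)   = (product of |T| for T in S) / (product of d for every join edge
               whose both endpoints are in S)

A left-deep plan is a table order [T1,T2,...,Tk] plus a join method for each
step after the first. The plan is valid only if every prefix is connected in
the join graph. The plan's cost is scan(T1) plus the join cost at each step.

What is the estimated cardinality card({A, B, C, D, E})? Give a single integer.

3600000

Tables in S: A(500), B(60), C(300), D(250), E(40)
Edges inside S: D-B(d=25), D-C(d=5), D-A(d=5), D-E(d=40)
numerator = 500 * 60 * 300 * 250 * 40 = 90000000000
denominator = 25 * 5 * 5 * 40 = 25000
card(S) = 90000000000 / 25000 = 3600000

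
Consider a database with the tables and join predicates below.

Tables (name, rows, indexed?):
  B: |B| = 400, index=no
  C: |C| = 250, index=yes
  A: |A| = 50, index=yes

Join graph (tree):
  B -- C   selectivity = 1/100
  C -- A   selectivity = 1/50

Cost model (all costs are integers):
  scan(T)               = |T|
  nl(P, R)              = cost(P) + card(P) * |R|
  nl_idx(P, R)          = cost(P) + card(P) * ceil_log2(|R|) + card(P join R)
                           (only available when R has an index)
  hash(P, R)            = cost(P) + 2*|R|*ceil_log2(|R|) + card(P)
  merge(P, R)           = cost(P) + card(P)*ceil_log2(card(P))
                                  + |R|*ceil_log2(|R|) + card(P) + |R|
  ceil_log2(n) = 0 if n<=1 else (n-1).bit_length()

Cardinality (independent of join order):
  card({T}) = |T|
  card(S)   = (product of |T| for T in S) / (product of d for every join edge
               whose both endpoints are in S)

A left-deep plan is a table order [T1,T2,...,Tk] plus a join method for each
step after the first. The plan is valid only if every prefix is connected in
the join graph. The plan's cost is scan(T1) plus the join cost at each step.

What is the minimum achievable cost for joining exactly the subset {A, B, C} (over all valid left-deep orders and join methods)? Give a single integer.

Selinger DP over subsets of {A,B,C}:
  {B}: scan cost=400, card=400
  {C}: scan cost=250, card=250
  {A}: scan cost=50, card=50
  {BC}: card=1000; try (C,nl_idx)→4600, (C,hash)→4800, (B,merge)→6500, (C,merge)→6650, (B,hash)→7700, (B,nl)→100250 …(+1); best=4600 via (C,nl_idx)
  {AC}: card=250; try (C,nl_idx)→700, (A,hash)→1100, (A,nl_idx)→2000, (C,merge)→2650, (A,merge)→2850, (C,hash)→4100 …(+2); best=700 via (C,nl_idx)
  {ABC}: card=1000; try (A,hash)→6200, (B,merge)→6950, (B,hash)→8150, (A,nl_idx)→11600, (A,merge)→15950, (A,nl)→54600 …(+1); best=6200 via (A,hash)

6200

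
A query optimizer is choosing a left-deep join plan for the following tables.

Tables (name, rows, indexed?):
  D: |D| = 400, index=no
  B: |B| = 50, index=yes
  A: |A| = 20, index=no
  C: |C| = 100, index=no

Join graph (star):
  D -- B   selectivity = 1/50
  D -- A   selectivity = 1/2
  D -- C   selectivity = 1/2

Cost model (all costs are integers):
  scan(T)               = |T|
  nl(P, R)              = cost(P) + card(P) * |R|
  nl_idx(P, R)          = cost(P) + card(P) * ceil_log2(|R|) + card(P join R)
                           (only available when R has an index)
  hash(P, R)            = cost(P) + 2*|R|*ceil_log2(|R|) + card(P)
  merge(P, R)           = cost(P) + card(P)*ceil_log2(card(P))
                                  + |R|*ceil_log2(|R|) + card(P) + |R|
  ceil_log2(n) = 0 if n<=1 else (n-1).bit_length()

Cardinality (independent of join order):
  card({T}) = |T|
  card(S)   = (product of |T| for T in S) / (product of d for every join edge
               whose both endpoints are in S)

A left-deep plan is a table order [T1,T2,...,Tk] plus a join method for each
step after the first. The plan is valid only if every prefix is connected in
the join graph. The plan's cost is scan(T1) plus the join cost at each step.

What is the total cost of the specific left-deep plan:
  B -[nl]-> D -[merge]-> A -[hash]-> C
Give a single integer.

29570

step 1: scan B: cost=50, card=50
step 2: join D via nl
    card(P join D) = 50*400/(50) = 400
    cost = 50 + 50*400 = 20050
step 3: join A via merge
    card(P join A) = 400*20/(2) = 4000
    cost = 20050 + 400*9 + 20*5 + 400 + 20 = 24170
step 4: join C via hash
    card(P join C) = 4000*100/(2) = 200000
    cost = 24170 + 2*100*7 + 4000 = 29570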